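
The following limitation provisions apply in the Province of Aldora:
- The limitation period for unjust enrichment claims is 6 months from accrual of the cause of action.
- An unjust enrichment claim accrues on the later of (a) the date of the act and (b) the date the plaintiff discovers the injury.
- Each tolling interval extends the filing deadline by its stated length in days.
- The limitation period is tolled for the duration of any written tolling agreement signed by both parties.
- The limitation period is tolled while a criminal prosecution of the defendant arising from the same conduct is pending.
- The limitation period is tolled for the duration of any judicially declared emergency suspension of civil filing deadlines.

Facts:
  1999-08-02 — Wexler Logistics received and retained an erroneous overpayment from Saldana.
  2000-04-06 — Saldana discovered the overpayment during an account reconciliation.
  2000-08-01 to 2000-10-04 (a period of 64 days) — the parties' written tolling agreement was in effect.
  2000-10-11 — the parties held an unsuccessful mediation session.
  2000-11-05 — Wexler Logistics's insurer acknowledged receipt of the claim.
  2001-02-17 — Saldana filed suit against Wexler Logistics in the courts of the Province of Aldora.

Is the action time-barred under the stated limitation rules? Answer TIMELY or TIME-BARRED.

TIME-BARRED

The claim accrued on 2000-04-06 — the later of the 1999-08-02 act and the 2000-04-06 discovery.
6 months from 2000-04-06 is 2000-10-06.
The written tolling agreement from 2000-08-01 to 2000-10-04 tolled the period for 64 days, extending the deadline to 2000-12-09.
The other events in the timeline have no effect on the limitation period under the stated rules.
The 2001-02-17 filing falls after the 2000-12-09 deadline; the claim is time-barred.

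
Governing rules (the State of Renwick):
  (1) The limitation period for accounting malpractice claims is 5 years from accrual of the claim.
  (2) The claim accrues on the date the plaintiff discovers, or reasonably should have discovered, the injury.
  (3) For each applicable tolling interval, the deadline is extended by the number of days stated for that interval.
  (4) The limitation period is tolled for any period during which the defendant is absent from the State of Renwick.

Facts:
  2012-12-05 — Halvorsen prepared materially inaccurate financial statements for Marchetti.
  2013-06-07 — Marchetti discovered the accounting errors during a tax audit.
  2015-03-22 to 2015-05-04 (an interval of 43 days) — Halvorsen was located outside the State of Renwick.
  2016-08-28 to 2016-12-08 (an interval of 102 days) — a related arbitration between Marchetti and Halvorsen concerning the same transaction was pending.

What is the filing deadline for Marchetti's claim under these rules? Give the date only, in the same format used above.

Under the discovery rule, the claim accrued on 2013-06-07, when Marchetti discovered the injury — not on the 2012-12-05 date of the underlying act.
The untolled deadline — 5 years after 2013-06-07 — is 2018-06-07.
The period was tolled for 43 days by the defendant's absence from the jurisdiction (2015-03-22 to 2015-05-04), pushing the deadline to 2018-07-20.
The pending related arbitration from 2016-08-28 to 2016-12-08 does not toll the period, because no stated rule makes a pending arbitration a tolling event.

2018-07-20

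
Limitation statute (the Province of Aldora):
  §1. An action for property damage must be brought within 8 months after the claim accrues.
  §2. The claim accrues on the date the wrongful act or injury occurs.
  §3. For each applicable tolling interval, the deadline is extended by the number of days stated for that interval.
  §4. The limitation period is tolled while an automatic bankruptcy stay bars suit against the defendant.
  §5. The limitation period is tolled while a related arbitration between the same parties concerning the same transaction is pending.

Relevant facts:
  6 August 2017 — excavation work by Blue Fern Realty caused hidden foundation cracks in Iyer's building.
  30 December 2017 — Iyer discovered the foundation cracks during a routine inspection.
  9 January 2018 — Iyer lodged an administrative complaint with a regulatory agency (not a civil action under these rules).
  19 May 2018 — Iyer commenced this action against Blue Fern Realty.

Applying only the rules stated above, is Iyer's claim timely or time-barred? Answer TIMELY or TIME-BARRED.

Because the rule ties accrual to occurrence, the claim accrued on 6 August 2017, not on the 30 December 2017 discovery date.
Adding the 8 months base period to 6 August 2017 gives a deadline of 6 April 2018, before any tolling.
None of the other events listed affects the running of the period under the stated rules.
Iyer filed on 19 May 2018, after the 6 April 2018 deadline, so the action is time-barred.

TIME-BARRED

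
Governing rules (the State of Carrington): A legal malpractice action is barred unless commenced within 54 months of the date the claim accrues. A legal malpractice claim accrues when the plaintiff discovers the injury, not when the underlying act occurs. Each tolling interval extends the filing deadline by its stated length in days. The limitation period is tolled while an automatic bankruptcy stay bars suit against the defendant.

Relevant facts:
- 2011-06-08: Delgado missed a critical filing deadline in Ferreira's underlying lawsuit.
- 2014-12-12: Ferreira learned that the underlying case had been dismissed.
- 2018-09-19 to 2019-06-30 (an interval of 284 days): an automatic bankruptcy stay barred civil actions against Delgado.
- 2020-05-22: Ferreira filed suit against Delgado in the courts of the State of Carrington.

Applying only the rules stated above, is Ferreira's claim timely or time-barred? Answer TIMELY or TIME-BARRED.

TIME-BARRED

The claim did not accrue until Ferreira discovered the injury on 2014-12-12; the 2011-06-08 act date does not start the clock under the stated rule.
54 months from 2014-12-12 is 2019-06-12.
Because the automatic bankruptcy stay ran from 2018-09-19 to 2019-06-30, the deadline is extended by 284 days to 2020-03-22.
Ferreira filed on 2020-05-22, after the 2020-03-22 deadline, so the action is time-barred.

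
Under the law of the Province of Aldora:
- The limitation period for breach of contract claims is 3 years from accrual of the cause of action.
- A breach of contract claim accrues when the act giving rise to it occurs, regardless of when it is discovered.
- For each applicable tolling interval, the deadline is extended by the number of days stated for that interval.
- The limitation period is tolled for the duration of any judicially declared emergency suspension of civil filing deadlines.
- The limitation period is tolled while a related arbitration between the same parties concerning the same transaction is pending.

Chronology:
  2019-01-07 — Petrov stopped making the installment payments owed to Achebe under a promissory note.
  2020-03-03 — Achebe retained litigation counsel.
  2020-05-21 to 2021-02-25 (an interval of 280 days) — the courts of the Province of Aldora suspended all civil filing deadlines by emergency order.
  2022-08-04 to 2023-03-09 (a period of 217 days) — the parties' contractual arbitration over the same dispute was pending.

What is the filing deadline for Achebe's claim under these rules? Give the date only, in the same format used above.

The cause of action accrued on 2019-01-07, the date of the act.
The untolled deadline — 3 years after 2019-01-07 — is 2022-01-07.
The emergency suspension of filing deadlines from 2020-05-21 to 2021-02-25 tolled the period for 280 days, extending the deadline to 2022-10-14.
Because the pending related arbitration ran from 2022-08-04 to 2023-03-09, the deadline is extended by 217 days to 2023-05-19.
Nothing else in the chronology tolls or restarts the period.

2023-05-19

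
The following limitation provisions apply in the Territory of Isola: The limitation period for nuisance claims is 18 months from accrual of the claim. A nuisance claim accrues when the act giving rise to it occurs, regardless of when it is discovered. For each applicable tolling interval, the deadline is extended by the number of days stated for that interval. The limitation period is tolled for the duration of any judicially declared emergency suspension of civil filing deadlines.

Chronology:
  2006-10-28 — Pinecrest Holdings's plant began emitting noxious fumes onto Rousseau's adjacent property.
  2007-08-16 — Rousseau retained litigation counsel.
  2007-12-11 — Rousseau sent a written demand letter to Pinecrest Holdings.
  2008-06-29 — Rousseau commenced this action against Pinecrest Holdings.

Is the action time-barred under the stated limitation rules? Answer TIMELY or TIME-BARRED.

The claim accrued on 2006-10-28, when the wrongful act occurred.
18 months from 2006-10-28 is 2008-04-28.
Nothing else in the chronology tolls or restarts the period.
Filing on 2008-06-29 missed the 2008-04-28 deadline — the action is time-barred.

TIME-BARRED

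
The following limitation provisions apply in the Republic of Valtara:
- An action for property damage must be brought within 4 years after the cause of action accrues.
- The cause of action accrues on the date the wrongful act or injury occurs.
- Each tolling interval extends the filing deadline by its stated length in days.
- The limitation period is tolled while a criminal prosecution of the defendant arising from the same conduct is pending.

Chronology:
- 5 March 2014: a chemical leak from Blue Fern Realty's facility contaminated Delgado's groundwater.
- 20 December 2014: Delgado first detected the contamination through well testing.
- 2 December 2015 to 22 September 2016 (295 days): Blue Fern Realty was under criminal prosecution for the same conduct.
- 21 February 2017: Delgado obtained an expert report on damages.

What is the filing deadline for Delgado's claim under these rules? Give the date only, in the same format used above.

25 December 2018

Because the rule ties accrual to occurrence, the claim accrued on 5 March 2014, not on the 20 December 2014 discovery date.
Adding the 4 years base period to 5 March 2014 gives a deadline of 5 March 2018, before any tolling.
The period was tolled for 295 days by the pending criminal prosecution (2 December 2015 to 22 September 2016), pushing the deadline to 25 December 2018.
Nothing else in the chronology tolls or restarts the period.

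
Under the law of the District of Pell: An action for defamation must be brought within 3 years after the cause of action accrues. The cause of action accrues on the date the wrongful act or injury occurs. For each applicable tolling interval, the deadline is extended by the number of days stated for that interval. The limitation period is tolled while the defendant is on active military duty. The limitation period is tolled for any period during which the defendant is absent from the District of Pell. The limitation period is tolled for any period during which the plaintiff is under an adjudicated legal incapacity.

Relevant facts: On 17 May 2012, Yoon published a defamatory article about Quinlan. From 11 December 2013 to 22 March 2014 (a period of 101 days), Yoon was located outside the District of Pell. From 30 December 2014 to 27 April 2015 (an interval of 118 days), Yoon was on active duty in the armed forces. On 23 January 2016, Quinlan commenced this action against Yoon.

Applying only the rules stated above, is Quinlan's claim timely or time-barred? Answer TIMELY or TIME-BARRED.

TIME-BARRED

The cause of action accrued on 17 May 2012, the date of the act.
3 years from 17 May 2012 is 17 May 2015.
The defendant's absence from the jurisdiction from 11 December 2013 to 22 March 2014 tolled the period for 101 days, extending the deadline to 26 August 2015.
Because the defendant's active military service ran from 30 December 2014 to 27 April 2015, the deadline is extended by 118 days to 22 December 2015.
Quinlan filed on 23 January 2016, after the 22 December 2015 deadline, so the action is time-barred.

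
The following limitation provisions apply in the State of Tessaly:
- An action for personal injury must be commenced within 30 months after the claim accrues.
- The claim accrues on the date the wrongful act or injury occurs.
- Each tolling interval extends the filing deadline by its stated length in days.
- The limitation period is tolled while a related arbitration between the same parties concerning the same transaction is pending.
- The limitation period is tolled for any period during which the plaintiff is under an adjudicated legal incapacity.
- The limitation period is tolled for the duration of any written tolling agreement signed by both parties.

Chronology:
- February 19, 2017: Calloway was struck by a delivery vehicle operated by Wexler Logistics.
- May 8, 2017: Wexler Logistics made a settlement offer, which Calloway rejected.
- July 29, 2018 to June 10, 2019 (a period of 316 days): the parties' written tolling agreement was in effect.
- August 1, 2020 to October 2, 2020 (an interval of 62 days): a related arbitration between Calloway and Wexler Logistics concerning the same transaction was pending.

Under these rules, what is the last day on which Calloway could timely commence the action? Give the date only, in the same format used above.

The claim accrued on February 19, 2017, when the wrongful act occurred.
The untolled deadline — 30 months after February 19, 2017 — is August 19, 2019.
The period was tolled for 316 days by the written tolling agreement (July 29, 2018 to June 10, 2019), pushing the deadline to June 30, 2020.
The pending related arbitration starting August 1, 2020 came too late — the period had run on June 30, 2020 — and so does not extend the deadline.
None of the other events listed affects the running of the period under the stated rules.

June 30, 2020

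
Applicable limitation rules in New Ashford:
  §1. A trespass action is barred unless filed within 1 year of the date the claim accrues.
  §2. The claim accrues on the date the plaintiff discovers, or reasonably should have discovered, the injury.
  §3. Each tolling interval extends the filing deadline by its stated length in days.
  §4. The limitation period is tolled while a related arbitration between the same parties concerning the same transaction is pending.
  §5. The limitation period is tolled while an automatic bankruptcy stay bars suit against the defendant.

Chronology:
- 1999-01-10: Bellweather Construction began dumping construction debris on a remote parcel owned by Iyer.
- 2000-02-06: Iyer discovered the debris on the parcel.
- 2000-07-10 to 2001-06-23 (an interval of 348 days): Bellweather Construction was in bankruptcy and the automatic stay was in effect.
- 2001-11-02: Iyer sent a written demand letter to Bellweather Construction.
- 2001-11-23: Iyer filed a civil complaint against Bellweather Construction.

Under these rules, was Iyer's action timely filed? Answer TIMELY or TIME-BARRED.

Accrual is tied to discovery, so the period began on 2000-02-06 rather than on 1999-01-10 when the act occurred.
The untolled deadline — 1 year after 2000-02-06 — is 2001-02-06.
Because the automatic bankruptcy stay ran from 2000-07-10 to 2001-06-23, the deadline is extended by 348 days to 2002-01-20.
The other events in the timeline have no effect on the limitation period under the stated rules.
Iyer filed on 2001-11-23, before the 2002-01-20 deadline, so the action is timely.

TIMELY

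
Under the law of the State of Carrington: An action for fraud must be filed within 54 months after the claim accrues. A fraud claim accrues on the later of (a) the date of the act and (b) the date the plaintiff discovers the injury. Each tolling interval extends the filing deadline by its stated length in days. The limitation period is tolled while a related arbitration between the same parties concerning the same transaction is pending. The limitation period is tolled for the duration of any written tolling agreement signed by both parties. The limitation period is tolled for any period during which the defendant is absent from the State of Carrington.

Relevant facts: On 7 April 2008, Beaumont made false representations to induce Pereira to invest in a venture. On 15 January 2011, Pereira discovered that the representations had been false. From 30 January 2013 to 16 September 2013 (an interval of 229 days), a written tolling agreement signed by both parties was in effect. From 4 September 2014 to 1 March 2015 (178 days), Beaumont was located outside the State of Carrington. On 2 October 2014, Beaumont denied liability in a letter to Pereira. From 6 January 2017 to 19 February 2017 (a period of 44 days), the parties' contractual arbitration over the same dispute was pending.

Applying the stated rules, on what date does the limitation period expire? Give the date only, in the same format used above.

25 August 2016

Because discovery on 15 January 2011 post-dates the 7 April 2008 act, accrual under the later-of rule falls on 15 January 2011.
The untolled deadline — 54 months after 15 January 2011 — is 15 July 2015.
Because the written tolling agreement ran from 30 January 2013 to 16 September 2013, the deadline is extended by 229 days to 29 February 2016.
The period was tolled for 178 days by the defendant's absence from the jurisdiction (4 September 2014 to 1 March 2015), pushing the deadline to 25 August 2016.
The pending related arbitration from 6 January 2017 to 19 February 2017 began after the period had already run on 25 August 2016, so it has no tolling effect.
The other events in the timeline have no effect on the limitation period under the stated rules.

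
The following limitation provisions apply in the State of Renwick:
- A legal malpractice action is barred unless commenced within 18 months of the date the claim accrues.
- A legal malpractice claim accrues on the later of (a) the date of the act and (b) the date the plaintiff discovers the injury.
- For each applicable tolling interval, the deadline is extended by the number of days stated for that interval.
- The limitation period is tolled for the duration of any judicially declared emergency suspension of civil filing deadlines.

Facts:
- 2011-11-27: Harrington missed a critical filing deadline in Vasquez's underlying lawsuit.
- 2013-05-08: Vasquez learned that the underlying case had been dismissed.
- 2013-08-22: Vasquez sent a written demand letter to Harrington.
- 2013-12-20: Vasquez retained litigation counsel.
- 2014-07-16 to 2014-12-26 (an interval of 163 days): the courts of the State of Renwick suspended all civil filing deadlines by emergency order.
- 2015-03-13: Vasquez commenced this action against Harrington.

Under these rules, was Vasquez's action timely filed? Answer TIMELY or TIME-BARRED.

Because discovery on 2013-05-08 post-dates the 2011-11-27 act, accrual under the later-of rule falls on 2013-05-08.
Adding the 18 months base period to 2013-05-08 gives a deadline of 2014-11-08, before any tolling.
The period was tolled for 163 days by the emergency suspension of filing deadlines (2014-07-16 to 2014-12-26), pushing the deadline to 2015-04-20.
Nothing else in the chronology tolls or restarts the period.
Vasquez filed on 2015-03-13, before the 2015-04-20 deadline, so the action is timely.

TIMELY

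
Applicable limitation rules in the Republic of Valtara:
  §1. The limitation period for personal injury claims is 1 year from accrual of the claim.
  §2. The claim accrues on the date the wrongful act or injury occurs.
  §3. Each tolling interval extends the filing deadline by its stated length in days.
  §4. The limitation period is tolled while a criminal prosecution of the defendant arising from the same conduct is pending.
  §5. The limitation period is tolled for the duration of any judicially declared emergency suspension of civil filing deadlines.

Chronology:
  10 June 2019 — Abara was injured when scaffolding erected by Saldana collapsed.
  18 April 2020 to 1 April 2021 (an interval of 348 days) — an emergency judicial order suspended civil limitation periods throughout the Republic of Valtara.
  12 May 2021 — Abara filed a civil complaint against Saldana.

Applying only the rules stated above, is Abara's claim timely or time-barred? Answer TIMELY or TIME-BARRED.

TIMELY

The limitation period began to run on 10 June 2019.
Adding the 1 year base period to 10 June 2019 gives a deadline of 10 June 2020, before any tolling.
The period was tolled for 348 days by the emergency suspension of filing deadlines (18 April 2020 to 1 April 2021), pushing the deadline to 24 May 2021.
Abara filed on 12 May 2021, before the 24 May 2021 deadline, so the action is timely.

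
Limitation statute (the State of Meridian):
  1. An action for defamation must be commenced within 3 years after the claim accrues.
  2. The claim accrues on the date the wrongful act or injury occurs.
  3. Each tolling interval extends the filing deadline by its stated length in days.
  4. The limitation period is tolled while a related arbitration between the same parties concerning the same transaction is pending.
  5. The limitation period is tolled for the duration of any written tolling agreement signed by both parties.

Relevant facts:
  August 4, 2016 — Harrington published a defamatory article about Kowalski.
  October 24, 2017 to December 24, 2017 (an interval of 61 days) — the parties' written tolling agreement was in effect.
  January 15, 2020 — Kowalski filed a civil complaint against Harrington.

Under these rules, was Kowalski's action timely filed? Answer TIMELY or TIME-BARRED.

TIME-BARRED

The limitation period began to run on August 4, 2016.
The untolled deadline — 3 years after August 4, 2016 — is August 4, 2019.
Because the written tolling agreement ran from October 24, 2017 to December 24, 2017, the deadline is extended by 61 days to October 4, 2019.
Kowalski filed on January 15, 2020, after the October 4, 2019 deadline, so the action is time-barred.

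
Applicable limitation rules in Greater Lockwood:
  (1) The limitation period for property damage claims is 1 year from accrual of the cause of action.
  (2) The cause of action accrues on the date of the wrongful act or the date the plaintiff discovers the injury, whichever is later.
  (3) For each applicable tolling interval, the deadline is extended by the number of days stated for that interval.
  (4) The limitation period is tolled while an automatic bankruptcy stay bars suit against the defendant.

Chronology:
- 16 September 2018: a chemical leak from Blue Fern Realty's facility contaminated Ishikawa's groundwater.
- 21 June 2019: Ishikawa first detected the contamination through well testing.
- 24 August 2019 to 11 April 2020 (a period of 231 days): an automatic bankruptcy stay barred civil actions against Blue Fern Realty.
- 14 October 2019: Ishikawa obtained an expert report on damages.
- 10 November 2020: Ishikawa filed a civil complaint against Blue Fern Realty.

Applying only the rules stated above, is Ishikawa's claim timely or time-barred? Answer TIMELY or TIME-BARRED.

Because discovery on 21 June 2019 post-dates the 16 September 2018 act, accrual under the later-of rule falls on 21 June 2019.
1 year from 21 June 2019 is 21 June 2020.
The period was tolled for 231 days by the automatic bankruptcy stay (24 August 2019 to 11 April 2020), pushing the deadline to 7 February 2021.
Nothing else in the chronology tolls or restarts the period.
Ishikawa filed on 10 November 2020, before the 7 February 2021 deadline, so the action is timely.

TIMELY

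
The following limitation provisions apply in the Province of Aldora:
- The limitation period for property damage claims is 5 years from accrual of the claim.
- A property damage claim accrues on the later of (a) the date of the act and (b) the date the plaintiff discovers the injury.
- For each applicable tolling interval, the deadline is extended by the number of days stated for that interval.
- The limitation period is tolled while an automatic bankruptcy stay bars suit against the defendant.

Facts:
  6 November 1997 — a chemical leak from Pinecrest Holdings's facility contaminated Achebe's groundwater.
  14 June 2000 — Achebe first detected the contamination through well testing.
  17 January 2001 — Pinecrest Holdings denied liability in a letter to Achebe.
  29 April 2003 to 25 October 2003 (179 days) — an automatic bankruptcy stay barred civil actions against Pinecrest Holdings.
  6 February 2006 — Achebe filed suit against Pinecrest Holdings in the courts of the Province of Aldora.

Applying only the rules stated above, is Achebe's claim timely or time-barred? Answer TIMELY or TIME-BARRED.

TIME-BARRED

The claim accrued on 14 June 2000 — the later of the 6 November 1997 act and the 14 June 2000 discovery.
Adding the 5 years base period to 14 June 2000 gives a deadline of 14 June 2005, before any tolling.
The period was tolled for 179 days by the automatic bankruptcy stay (29 April 2003 to 25 October 2003), pushing the deadline to 10 December 2005.
The other events in the timeline have no effect on the limitation period under the stated rules.
Achebe filed on 6 February 2006, after the 10 December 2005 deadline, so the action is time-barred.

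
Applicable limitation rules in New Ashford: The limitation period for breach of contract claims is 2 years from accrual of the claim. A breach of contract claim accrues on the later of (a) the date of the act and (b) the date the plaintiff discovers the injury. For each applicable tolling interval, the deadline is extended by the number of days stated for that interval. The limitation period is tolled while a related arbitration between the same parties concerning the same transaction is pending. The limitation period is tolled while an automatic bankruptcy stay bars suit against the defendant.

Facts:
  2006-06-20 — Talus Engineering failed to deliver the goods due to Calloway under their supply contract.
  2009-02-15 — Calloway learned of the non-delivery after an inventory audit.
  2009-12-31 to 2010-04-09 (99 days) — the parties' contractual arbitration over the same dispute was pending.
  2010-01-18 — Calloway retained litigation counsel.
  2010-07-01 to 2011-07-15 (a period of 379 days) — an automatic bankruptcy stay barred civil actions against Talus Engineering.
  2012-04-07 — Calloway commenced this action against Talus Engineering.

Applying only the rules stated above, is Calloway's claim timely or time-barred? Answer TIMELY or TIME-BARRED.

The claim accrued on 2009-02-15 — the later of the 2006-06-20 act and the 2009-02-15 discovery.
2 years from 2009-02-15 is 2011-02-15.
The pending related arbitration from 2009-12-31 to 2010-04-09 tolled the period for 99 days, extending the deadline to 2011-05-25.
The period was tolled for 379 days by the automatic bankruptcy stay (2010-07-01 to 2011-07-15), pushing the deadline to 2012-06-07.
None of the other events listed affects the running of the period under the stated rules.
The 2012-04-07 filing precedes the 2012-06-07 deadline; the claim is timely.

TIMELY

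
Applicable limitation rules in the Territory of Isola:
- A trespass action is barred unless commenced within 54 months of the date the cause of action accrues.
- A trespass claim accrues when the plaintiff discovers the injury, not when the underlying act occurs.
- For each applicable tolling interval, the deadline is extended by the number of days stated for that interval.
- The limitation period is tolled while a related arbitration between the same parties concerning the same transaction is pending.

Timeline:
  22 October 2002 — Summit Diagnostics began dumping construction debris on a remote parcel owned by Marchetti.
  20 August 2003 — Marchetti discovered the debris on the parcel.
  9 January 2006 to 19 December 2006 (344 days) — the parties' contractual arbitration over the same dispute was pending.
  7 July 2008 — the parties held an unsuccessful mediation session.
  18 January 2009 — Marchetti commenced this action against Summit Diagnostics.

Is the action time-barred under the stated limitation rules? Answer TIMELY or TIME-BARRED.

TIMELY

Under the discovery rule, the claim accrued on 20 August 2003, when Marchetti discovered the injury — not on the 22 October 2002 date of the underlying act.
The untolled deadline — 54 months after 20 August 2003 — is 20 February 2008.
The period was tolled for 344 days by the pending related arbitration (9 January 2006 to 19 December 2006), pushing the deadline to 29 January 2009.
Nothing else in the chronology tolls or restarts the period.
Marchetti filed on 18 January 2009, before the 29 January 2009 deadline, so the action is timely.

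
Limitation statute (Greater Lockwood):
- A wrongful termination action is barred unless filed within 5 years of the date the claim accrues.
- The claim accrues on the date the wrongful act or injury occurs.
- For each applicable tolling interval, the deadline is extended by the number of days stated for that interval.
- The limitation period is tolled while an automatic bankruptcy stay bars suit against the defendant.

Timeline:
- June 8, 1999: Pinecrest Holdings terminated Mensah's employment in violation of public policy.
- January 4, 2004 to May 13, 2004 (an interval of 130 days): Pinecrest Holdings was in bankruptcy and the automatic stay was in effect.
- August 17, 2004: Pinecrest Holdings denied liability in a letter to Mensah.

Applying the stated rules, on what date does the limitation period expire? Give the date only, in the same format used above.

The limitation period began to run on June 8, 1999.
5 years from June 8, 1999 is June 8, 2004.
Because the automatic bankruptcy stay ran from January 4, 2004 to May 13, 2004, the deadline is extended by 130 days to October 16, 2004.
None of the other events listed affects the running of the period under the stated rules.

October 16, 2004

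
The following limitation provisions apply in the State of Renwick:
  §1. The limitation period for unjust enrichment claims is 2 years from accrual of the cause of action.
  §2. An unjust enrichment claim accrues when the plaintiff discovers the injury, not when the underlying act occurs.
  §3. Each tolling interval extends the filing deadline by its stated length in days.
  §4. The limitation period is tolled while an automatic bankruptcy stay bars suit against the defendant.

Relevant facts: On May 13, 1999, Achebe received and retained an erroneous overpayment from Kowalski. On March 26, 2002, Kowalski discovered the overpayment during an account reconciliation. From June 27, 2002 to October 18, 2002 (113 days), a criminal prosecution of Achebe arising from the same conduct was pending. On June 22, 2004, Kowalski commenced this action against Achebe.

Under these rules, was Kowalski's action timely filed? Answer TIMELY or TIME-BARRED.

The claim did not accrue until Kowalski discovered the injury on March 26, 2002; the May 13, 1999 act date does not start the clock under the stated rule.
Adding the 2 years base period to March 26, 2002 gives a deadline of March 26, 2004, before any tolling.
No stated provision tolls the period for a criminal prosecution, so the interval from June 27, 2002 to October 18, 2002 has no effect on the deadline.
Kowalski filed on June 22, 2004, after the March 26, 2004 deadline, so the action is time-barred.

TIME-BARRED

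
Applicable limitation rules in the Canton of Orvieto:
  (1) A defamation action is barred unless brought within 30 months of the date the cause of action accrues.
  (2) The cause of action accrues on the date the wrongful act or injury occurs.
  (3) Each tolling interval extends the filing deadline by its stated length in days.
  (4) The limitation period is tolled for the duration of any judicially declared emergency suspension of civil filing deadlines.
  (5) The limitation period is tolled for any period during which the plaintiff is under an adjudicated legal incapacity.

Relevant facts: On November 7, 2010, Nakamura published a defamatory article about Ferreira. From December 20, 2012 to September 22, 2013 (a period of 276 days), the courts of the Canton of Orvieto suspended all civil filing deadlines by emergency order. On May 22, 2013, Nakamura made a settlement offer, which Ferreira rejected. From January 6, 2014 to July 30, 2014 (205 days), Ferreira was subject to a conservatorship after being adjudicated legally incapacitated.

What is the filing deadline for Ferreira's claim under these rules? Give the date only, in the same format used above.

August 31, 2014

The limitation period began to run on November 7, 2010.
Adding the 30 months base period to November 7, 2010 gives a deadline of May 7, 2013, before any tolling.
Because the emergency suspension of filing deadlines ran from December 20, 2012 to September 22, 2013, the deadline is extended by 276 days to February 7, 2014.
The plaintiff's legal incapacity from January 6, 2014 to July 30, 2014 tolled the period for 205 days, extending the deadline to August 31, 2014.
None of the other events listed affects the running of the period under the stated rules.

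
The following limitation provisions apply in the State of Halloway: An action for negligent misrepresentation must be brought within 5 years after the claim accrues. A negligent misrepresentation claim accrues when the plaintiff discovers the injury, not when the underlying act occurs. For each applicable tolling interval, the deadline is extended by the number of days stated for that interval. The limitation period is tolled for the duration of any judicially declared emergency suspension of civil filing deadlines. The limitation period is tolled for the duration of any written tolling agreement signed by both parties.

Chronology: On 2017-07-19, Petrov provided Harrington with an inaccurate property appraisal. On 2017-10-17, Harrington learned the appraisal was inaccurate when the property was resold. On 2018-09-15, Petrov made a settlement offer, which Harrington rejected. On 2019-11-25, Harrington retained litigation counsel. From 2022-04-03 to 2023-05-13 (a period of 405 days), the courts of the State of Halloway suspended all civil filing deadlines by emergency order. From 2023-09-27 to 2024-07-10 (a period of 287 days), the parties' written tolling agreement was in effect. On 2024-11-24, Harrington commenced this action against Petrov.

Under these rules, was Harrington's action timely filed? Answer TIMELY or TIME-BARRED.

TIME-BARRED

The claim did not accrue until Harrington discovered the injury on 2017-10-17; the 2017-07-19 act date does not start the clock under the stated rule.
The untolled deadline — 5 years after 2017-10-17 — is 2022-10-17.
The period was tolled for 405 days by the emergency suspension of filing deadlines (2022-04-03 to 2023-05-13), pushing the deadline to 2023-11-26.
The period was tolled for 287 days by the written tolling agreement (2023-09-27 to 2024-07-10), pushing the deadline to 2024-09-08.
Nothing else in the chronology tolls or restarts the period.
The 2024-11-24 filing falls after the 2024-09-08 deadline; the claim is time-barred.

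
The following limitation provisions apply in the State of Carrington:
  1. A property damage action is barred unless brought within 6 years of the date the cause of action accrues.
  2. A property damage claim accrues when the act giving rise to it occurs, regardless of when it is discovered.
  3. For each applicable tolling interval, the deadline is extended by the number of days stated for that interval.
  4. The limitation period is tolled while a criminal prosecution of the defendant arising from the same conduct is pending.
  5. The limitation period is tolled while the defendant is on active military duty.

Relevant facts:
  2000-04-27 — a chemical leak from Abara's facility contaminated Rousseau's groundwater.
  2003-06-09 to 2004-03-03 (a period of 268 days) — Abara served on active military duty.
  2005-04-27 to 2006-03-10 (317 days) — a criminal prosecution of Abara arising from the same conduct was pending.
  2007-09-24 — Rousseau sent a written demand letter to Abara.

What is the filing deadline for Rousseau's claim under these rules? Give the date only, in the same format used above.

2007-12-03

The limitation period began to run on 2000-04-27.
The untolled deadline — 6 years after 2000-04-27 — is 2006-04-27.
Because the defendant's active military service ran from 2003-06-09 to 2004-03-03, the deadline is extended by 268 days to 2007-01-20.
The period was tolled for 317 days by the pending criminal prosecution (2005-04-27 to 2006-03-10), pushing the deadline to 2007-12-03.
None of the other events listed affects the running of the period under the stated rules.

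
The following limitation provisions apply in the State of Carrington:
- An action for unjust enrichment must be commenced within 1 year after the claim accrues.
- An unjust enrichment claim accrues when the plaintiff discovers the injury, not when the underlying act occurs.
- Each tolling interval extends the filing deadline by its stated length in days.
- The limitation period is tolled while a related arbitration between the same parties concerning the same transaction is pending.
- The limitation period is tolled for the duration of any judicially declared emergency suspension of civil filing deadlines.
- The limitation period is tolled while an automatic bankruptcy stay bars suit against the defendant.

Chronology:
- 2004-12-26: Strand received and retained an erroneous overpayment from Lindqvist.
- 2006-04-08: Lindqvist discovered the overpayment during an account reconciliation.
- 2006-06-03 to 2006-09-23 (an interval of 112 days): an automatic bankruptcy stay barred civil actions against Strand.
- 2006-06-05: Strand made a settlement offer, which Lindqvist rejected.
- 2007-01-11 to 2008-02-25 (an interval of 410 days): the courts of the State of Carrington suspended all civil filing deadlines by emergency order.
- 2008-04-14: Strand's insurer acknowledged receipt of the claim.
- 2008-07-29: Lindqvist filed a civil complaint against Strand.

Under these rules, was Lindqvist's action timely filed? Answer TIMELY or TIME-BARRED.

Under the discovery rule, the claim accrued on 2006-04-08, when Lindqvist discovered the injury — not on the 2004-12-26 date of the underlying act.
The untolled deadline — 1 year after 2006-04-08 — is 2007-04-08.
The automatic bankruptcy stay from 2006-06-03 to 2006-09-23 tolled the period for 112 days, extending the deadline to 2007-07-29.
The emergency suspension of filing deadlines from 2007-01-11 to 2008-02-25 tolled the period for 410 days, extending the deadline to 2008-09-11.
The other events in the timeline have no effect on the limitation period under the stated rules.
Lindqvist filed on 2008-07-29, before the 2008-09-11 deadline, so the action is timely.

TIMELY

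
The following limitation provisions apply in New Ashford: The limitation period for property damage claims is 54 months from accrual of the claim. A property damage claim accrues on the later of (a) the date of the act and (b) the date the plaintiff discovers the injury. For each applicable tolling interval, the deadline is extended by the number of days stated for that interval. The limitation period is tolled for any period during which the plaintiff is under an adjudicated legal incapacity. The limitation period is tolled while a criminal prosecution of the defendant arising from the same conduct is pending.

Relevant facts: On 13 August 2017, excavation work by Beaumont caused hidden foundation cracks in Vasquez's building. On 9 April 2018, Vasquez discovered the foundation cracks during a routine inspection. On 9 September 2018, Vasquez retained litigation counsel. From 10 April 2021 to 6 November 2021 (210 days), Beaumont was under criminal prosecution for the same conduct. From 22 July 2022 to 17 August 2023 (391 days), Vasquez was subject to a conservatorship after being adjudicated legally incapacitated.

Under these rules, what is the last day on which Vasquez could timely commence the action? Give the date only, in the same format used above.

Taking the later of the act (13 August 2017) and discovery (9 April 2018), the claim accrued on 9 April 2018.
The untolled deadline — 54 months after 9 April 2018 — is 9 October 2022.
Because the pending criminal prosecution ran from 10 April 2021 to 6 November 2021, the deadline is extended by 210 days to 7 May 2023.
The plaintiff's legal incapacity from 22 July 2022 to 17 August 2023 tolled the period for 391 days, extending the deadline to 1 June 2024.
The other events in the timeline have no effect on the limitation period under the stated rules.

1 June 2024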